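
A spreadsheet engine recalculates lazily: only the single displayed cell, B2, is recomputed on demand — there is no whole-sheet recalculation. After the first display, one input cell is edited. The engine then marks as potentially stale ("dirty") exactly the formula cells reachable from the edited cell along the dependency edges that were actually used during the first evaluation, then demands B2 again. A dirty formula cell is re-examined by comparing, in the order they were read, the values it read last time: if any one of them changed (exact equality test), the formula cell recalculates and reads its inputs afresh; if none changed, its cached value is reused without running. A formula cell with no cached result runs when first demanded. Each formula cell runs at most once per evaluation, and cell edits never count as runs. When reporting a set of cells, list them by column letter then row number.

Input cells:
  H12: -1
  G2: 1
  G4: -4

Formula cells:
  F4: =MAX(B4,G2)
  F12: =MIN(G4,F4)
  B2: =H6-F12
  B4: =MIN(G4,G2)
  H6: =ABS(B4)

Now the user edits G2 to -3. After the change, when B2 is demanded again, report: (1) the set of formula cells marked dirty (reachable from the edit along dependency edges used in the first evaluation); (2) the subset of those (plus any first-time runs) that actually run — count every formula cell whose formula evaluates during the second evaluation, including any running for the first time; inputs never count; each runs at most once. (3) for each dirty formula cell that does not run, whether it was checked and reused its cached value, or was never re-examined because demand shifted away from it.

First evaluation (everything demanded from the output):
  B4 = MIN(-4, 1) = -4
  F4 = MAX(-4, 1) = 1
  F12 = MIN(-4, 1) = -4
  H6 = ABS(-4) = 4
  B2 = 4 - -4 = 8

Propagation after the edit:
  B4: runs — G2 1->-3; result -4 (same value as before).
  F4: runs — G2 1->-3; result -3.
  F12: runs — F4 1->-3; result -4 (same value as before).
  H6: checked — values it read are unchanged (B4 unchanged); reused cached 4 without running.
  B2: checked — values it read are unchanged (H6 unchanged, F12 unchanged); reused cached 8 without running.

Key observation: the cutoff stops propagation at H6 — its inputs' values are unchanged, so it reuses its cache.

Marked dirty: B2, B4, F4, F12, H6.
Formula cells that run: B4, F4, F12 — 3 in total.
Checked but reused from cache: B2, H6.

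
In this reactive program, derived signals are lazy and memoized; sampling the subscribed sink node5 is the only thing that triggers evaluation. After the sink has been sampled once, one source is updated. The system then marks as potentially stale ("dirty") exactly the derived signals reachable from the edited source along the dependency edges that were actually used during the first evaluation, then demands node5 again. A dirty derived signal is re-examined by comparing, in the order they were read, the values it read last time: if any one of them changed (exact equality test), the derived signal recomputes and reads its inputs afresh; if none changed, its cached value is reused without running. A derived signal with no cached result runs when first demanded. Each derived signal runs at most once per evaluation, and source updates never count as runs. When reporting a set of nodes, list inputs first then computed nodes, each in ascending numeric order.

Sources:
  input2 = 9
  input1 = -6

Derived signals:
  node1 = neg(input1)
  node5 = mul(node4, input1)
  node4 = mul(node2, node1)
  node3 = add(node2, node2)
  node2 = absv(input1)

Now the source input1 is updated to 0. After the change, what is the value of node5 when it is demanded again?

Demanding node5 again yields 0.

First demand of the output computes:
  node1 = neg(-6) = 6
  node2 = absv(-6) = 6
  node4 = mul(6, 6) = 36
  node5 = mul(36, -6) = -216

After the edit, cleaning proceeds:
  node1: a read changed (input1 -6->0) — executes, giving 0.
  node2: a read changed (input1 -6->0) — executes, giving 0.
  node4: a read changed (node2 6->0; node1 6->0) — executes, giving 0.
  node5: a read changed (node4 36->0; input1 -6->0) — executes, giving 0.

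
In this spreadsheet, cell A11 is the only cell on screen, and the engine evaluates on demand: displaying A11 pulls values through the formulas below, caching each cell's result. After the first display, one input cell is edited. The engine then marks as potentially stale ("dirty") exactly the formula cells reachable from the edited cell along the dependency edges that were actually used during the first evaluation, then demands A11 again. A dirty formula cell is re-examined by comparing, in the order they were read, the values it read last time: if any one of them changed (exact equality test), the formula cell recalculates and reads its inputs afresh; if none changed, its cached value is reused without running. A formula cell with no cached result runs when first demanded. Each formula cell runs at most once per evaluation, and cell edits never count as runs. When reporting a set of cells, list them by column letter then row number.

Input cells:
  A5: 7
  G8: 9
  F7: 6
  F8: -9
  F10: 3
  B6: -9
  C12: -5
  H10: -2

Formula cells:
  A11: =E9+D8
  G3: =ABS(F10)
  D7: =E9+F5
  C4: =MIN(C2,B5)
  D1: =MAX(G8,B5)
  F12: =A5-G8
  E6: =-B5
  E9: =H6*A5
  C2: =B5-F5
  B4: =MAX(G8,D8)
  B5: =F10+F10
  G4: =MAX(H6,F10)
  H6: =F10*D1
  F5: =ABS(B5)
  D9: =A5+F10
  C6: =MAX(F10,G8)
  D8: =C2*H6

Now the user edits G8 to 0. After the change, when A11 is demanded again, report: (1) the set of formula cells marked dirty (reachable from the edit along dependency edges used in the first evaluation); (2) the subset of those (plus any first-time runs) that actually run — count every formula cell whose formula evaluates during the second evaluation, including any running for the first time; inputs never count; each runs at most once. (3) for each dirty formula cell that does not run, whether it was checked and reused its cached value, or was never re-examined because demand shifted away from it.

Dirty set: A11, D1, D8, E9, H6.
Run set: A11, D1, D8, E9, H6 (5 run).
All dirty formula cells ended up running.

Initial pass — values computed on the first demand:
  B5 = 3 + 3 = 6
  D1 = MAX(9, 6) = 9
  F5 = ABS(6) = 6
  C2 = 6 - 6 = 0
  H6 = 3 * 9 = 27
  D8 = 0 * 27 = 0
  E9 = 27 * 7 = 189
  A11 = 189 + 0 = 189

Second demand — change propagation:
  D1: re-runs because G8 9->0; new result 6.
  H6: re-runs because D1 9->6; new result 18.
  D8: re-runs because H6 27->18; new result 0 (unchanged).
  E9: re-runs because H6 27->18; new result 126.
  A11: re-runs because E9 189->126; new result 126.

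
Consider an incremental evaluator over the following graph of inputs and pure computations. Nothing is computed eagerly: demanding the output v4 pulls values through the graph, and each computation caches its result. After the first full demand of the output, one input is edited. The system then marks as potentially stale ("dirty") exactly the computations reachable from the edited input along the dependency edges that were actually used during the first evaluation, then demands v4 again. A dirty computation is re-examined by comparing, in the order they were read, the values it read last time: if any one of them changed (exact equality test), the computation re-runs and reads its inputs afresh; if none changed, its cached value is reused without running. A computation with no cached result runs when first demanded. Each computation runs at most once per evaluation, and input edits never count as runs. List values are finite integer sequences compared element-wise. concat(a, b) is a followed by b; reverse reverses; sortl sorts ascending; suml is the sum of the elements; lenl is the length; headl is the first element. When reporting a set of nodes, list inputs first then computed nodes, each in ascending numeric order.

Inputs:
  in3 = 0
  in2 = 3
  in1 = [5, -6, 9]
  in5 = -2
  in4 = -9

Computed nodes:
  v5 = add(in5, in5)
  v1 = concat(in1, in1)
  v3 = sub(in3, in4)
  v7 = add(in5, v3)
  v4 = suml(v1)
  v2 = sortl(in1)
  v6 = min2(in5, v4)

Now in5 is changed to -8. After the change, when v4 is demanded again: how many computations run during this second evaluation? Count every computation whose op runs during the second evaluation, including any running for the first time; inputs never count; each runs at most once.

Initial pass — values computed on the first demand:
  v1 = concat([5, -6, 9], [5, -6, 9]) = [5, -6, 9, 5, -6, 9]
  v4 = suml([5, -6, 9, 5, -6, 9]) = 16

Second demand — change propagation:
  no demanded computation ever read in5, so the edit dirties nothing and nothing runs.

The important point: nothing the output needs ever reads in5, so the edit is invisible to it.

Run set: none (0 run).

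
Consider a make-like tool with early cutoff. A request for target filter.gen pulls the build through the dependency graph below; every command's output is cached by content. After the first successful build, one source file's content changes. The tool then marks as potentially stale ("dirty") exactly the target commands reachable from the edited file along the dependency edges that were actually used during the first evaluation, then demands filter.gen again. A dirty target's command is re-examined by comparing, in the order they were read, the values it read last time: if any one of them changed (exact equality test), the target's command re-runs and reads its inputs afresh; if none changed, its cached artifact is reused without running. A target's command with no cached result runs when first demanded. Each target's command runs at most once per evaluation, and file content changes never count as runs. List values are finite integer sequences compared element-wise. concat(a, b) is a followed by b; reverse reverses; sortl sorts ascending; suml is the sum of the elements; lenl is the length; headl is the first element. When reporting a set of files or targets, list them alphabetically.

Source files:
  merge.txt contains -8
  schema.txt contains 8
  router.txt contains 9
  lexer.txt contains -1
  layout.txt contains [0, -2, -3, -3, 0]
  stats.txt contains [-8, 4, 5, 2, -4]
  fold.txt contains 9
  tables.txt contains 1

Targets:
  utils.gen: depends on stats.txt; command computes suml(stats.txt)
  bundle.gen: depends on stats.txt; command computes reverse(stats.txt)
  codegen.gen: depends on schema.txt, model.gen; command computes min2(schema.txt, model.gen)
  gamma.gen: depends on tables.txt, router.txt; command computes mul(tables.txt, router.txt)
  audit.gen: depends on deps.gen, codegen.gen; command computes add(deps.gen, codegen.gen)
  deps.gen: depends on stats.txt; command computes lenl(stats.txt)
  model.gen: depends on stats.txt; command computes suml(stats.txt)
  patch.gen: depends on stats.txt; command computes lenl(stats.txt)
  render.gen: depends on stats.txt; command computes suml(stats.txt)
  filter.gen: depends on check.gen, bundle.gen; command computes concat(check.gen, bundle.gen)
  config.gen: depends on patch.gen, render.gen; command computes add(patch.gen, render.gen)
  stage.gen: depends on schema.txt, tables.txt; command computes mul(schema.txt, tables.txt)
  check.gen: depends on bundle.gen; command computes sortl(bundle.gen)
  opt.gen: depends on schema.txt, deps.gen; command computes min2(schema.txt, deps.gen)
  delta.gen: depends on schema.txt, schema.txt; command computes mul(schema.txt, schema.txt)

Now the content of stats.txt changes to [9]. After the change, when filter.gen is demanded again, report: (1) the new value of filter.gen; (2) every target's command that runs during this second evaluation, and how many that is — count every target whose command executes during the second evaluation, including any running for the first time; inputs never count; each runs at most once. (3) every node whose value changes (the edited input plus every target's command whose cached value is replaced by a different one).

Demanding filter.gen again yields [9, 9].
3 target commands run: bundle.gen, check.gen, filter.gen.
The nodes whose values change: bundle.gen, check.gen, filter.gen, stats.txt.

First demand of the output computes:
  bundle.gen = reverse([-8, 4, 5, 2, -4]) = [-4, 2, 5, 4, -8]
  check.gen = sortl([-4, 2, 5, 4, -8]) = [-8, -4, 2, 4, 5]
  filter.gen = concat([-8, -4, 2, 4, 5], [-4, 2, 5, 4, -8]) = [-8, -4, 2, 4, 5, -4, 2, 5, 4, -8]

After the edit, cleaning proceeds:
  bundle.gen: a read changed (stats.txt [-8, 4, 5, 2, -4]->[9]) — executes, giving [9].
  check.gen: a read changed (bundle.gen [-4, 2, 5, 4, -8]->[9]) — executes, giving [9].
  filter.gen: a read changed (check.gen [-8, -4, 2, 4, 5]->[9]; bundle.gen [-4, 2, 5, 4, -8]->[9]) — executes, giving [9, 9].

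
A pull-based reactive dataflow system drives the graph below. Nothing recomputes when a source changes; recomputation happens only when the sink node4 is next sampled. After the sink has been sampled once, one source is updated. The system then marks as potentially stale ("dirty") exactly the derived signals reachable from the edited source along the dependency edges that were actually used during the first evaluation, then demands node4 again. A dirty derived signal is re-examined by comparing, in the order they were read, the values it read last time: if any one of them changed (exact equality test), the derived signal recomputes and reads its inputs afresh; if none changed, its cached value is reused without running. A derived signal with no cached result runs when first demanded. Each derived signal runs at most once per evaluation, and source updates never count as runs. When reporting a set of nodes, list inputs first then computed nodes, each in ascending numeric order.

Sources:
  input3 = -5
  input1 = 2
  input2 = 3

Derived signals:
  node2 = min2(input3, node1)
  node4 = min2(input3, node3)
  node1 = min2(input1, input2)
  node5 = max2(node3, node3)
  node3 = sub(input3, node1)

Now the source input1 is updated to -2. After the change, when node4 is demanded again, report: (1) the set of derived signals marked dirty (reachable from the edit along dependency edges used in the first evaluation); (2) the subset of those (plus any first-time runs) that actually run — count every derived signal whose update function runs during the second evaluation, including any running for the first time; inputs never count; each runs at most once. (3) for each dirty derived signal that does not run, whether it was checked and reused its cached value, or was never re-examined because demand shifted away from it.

Marked dirty: node1, node3, node4.
Derived signals that run: node1, node3, node4 — 3 in total.
Every dirty derived signal ran.

First evaluation (everything demanded from the output):
  node1 = min2(2, 3) = 2
  node3 = sub(-5, 2) = -7
  node4 = min2(-5, -7) = -7

Propagation after the edit:
  node1: runs — input1 2->-2; result -2.
  node3: runs — node1 2->-2; result -3.
  node4: runs — node3 -7->-3; result -5.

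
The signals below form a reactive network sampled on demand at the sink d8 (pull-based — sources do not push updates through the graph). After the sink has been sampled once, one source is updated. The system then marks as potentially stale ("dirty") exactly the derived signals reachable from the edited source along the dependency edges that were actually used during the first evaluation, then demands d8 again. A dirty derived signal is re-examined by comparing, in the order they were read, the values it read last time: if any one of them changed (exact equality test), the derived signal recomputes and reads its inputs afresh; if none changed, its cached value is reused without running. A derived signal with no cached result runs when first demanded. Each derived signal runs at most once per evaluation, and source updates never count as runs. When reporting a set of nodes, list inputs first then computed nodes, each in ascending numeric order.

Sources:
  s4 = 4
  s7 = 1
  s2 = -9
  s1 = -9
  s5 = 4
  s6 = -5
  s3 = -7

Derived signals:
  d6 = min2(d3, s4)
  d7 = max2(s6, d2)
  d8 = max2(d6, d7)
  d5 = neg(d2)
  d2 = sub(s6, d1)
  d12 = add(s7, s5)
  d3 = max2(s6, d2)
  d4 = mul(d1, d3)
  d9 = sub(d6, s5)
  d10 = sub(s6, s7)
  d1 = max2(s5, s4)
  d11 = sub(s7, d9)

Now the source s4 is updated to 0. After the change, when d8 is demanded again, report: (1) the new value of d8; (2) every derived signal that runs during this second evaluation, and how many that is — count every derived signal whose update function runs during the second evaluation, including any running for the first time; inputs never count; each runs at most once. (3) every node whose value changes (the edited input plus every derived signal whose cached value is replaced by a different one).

d8 now evaluates to -5.
Run set: d1, d6 (2 run).
Changed values: s4.
The important point: at d2 every value read last time is unchanged, so the dirty flag clears without a run.

Initial pass — values computed on the first demand:
  d1 = max2(4, 4) = 4
  d2 = sub(-5, 4) = -9
  d3 = max2(-5, -9) = -5
  d6 = min2(-5, 4) = -5
  d7 = max2(-5, -9) = -5
  d8 = max2(-5, -5) = -5

Second demand — change propagation:
  d1: re-runs because s4 4->0; new result 4 (unchanged).
  d2: re-examined; everything it read last time is the same (s6 unchanged, d1 unchanged) — cache -9 kept, no run.
  d3: re-examined; everything it read last time is the same (s6 unchanged, d2 unchanged) — cache -5 kept, no run.
  d6: re-runs because s4 4->0; new result -5 (unchanged).
  d7: re-examined; everything it read last time is the same (s6 unchanged, d2 unchanged) — cache -5 kept, no run.
  d8: re-examined; everything it read last time is the same (d6 unchanged, d7 unchanged) — cache -5 kept, no run.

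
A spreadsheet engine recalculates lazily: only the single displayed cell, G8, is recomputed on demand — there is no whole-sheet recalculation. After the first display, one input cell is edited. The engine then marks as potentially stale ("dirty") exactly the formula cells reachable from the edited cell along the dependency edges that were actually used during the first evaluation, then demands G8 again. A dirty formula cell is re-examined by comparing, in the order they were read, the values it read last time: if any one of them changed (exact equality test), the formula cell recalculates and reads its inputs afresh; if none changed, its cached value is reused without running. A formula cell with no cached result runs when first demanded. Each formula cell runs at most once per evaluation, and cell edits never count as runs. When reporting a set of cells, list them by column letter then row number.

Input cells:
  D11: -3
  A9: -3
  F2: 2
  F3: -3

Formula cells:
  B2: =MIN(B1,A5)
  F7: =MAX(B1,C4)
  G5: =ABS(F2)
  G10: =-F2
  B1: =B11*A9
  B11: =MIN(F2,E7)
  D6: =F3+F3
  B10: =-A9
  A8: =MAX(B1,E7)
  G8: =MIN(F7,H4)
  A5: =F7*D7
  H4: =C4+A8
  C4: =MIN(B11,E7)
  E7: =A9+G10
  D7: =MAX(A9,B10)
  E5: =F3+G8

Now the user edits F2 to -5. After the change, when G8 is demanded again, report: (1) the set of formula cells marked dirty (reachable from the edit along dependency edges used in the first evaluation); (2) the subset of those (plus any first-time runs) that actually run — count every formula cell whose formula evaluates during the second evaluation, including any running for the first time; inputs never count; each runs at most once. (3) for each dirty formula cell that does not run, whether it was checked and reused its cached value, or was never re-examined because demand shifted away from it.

First evaluation (everything demanded from the output):
  G10 = -(2) = -2
  E7 = -3 + -2 = -5
  B11 = MIN(2, -5) = -5
  B1 = -5 * -3 = 15
  A8 = MAX(15, -5) = 15
  C4 = MIN(-5, -5) = -5
  F7 = MAX(15, -5) = 15
  H4 = -5 + 15 = 10
  G8 = MIN(15, 10) = 10

Propagation after the edit:
  G10: runs — F2 2->-5; result 5.
  E7: runs — G10 -2->5; result 2.
  B11: runs — F2 2->-5; E7 -5->2; result -5 (same value as before).
  B1: checked — values it read are unchanged (B11 unchanged, A9 unchanged); reused cached 15 without running.
  A8: runs — E7 -5->2; result 15 (same value as before).
  C4: runs — E7 -5->2; result -5 (same value as before).
  F7: checked — values it read are unchanged (B1 unchanged, C4 unchanged); reused cached 15 without running.
  H4: checked — values it read are unchanged (C4 unchanged, A8 unchanged); reused cached 10 without running.
  G8: checked — values it read are unchanged (F7 unchanged, H4 unchanged); reused cached 10 without running.

Key observation: the cutoff stops propagation at B1 — its inputs' values are unchanged, so it reuses its cache.

Marked dirty: A8, B1, B11, C4, E7, F7, G8, G10, H4.
Formula cells that run: A8, B11, C4, E7, G10 — 5 in total.
Checked but reused from cache: B1, F7, G8, H4.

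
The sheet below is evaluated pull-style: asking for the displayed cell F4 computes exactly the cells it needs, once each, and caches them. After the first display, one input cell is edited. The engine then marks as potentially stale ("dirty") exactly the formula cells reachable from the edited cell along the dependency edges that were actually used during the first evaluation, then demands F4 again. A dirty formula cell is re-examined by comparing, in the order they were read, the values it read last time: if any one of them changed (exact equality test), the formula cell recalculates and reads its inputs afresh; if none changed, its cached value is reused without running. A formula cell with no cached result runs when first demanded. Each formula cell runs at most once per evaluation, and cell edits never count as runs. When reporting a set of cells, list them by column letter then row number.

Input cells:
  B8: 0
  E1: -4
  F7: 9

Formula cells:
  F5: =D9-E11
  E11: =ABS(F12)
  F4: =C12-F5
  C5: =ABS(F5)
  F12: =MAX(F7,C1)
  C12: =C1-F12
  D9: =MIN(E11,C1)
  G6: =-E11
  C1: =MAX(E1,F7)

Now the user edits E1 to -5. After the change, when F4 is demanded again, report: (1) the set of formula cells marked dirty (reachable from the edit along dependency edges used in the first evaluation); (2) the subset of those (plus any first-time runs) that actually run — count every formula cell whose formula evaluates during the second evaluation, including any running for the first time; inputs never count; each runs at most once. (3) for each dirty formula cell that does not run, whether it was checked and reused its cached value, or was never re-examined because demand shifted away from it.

The edit dirties: C1, C12, D9, E11, F4, F5, F12.
1 formula cells run: C1.
Cache hits after checking: C12, D9, E11, F4, F5, F12.
Note the absorption at C1: it re-runs yet its value is the same, leaving the output's value untouched.

First demand of the output computes:
  C1 = MAX(-4, 9) = 9
  F12 = MAX(9, 9) = 9
  C12 = 9 - 9 = 0
  E11 = ABS(9) = 9
  D9 = MIN(9, 9) = 9
  F5 = 9 - 9 = 0
  F4 = 0 - 0 = 0

After the edit, cleaning proceeds:
  C1: a read changed (E1 -4->-5) — executes, giving 9 — identical to its old value.
  F12: dirty, but its reads are unchanged (F7 unchanged, C1 unchanged); cached 9 stands.
  C12: dirty, but its reads are unchanged (C1 unchanged, F12 unchanged); cached 0 stands.
  E11: dirty, but its reads are unchanged (F12 unchanged); cached 9 stands.
  D9: dirty, but its reads are unchanged (E11 unchanged, C1 unchanged); cached 9 stands.
  F5: dirty, but its reads are unchanged (D9 unchanged, E11 unchanged); cached 0 stands.
  F4: dirty, but its reads are unchanged (C12 unchanged, F5 unchanged); cached 0 stands.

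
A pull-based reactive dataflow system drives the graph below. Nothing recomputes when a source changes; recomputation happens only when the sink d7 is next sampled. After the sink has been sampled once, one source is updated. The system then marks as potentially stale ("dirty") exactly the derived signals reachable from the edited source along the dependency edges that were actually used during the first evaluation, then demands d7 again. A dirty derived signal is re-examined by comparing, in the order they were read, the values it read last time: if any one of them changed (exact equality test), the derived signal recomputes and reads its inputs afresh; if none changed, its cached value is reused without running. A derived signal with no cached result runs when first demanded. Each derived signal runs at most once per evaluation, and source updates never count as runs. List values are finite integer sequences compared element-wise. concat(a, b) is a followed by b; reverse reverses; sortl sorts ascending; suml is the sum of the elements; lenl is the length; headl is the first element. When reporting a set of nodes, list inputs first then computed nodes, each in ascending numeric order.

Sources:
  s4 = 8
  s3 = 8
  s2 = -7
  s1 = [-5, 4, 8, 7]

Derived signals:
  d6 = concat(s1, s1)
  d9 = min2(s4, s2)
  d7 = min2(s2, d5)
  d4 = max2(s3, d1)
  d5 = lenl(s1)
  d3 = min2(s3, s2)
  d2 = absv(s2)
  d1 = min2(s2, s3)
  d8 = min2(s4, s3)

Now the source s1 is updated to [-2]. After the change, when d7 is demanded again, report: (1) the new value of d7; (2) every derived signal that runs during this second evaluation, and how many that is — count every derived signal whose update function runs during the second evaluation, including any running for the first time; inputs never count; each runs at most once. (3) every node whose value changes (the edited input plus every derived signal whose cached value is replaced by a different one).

First evaluation (everything demanded from the output):
  d5 = lenl([-5, 4, 8, 7]) = 4
  d7 = min2(-7, 4) = -7

Propagation after the edit:
  d5: runs — s1 [-5, 4, 8, 7]->[-2]; result 1.
  d7: runs — d5 4->1; result -7 (same value as before).

New value of d7: -7.
Derived signals that run: d5, d7 — 2 in total.
Values that change: s1, d5.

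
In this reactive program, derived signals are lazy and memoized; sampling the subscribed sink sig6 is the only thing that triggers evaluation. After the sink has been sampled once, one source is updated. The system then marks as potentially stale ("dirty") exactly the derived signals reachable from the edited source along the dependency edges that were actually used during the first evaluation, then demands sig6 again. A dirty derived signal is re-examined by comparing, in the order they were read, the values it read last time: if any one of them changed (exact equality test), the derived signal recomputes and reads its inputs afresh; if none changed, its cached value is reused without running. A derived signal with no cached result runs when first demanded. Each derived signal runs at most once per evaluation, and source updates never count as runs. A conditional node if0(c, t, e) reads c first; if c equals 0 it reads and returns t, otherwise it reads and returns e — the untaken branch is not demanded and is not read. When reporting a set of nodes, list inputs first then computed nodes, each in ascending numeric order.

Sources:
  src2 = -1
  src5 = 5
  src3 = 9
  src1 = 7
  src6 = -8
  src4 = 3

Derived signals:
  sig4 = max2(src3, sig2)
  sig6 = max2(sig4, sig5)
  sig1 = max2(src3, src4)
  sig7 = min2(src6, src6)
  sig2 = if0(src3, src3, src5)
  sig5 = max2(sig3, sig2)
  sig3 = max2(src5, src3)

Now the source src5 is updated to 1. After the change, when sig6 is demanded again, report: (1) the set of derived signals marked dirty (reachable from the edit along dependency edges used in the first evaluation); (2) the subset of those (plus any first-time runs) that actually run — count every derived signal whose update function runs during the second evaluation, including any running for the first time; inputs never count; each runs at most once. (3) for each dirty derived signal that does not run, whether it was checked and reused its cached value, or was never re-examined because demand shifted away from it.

The edit dirties: sig2, sig3, sig4, sig5, sig6.
4 derived signals run: sig2, sig3, sig4, sig5.
Cache hits after checking: sig6.
Note where the cutoff bites: sig6 is checked, finds nothing changed, and keeps its cache.

First demand of the output computes:
  sig2 = if0(src3=9 -> else branch src5) = 5
  sig3 = max2(5, 9) = 9
  sig4 = max2(9, 5) = 9
  sig5 = max2(9, 5) = 9
  sig6 = max2(9, 9) = 9

After the edit, cleaning proceeds:
  sig2: a read changed (src5 5->1) — executes, giving 1.
  sig3: a read changed (src5 5->1) — executes, giving 9 — identical to its old value.
  sig4: a read changed (sig2 5->1) — executes, giving 9 — identical to its old value.
  sig5: a read changed (sig2 5->1) — executes, giving 9 — identical to its old value.
  sig6: dirty, but its reads are unchanged (sig4 unchanged, sig5 unchanged); cached 9 stands.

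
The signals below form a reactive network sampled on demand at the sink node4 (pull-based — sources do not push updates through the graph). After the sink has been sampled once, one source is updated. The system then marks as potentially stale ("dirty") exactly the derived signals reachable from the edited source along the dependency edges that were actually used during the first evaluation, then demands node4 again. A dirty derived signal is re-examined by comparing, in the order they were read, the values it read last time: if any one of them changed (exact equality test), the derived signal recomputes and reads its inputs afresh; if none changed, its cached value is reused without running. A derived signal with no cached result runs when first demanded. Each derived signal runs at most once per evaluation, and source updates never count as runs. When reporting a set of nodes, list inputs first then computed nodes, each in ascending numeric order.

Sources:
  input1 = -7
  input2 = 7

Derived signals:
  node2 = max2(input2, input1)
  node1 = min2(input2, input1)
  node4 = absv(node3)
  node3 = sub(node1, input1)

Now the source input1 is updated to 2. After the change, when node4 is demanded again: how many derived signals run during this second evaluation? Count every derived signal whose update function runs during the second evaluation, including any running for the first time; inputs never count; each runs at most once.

Initial pass — values computed on the first demand:
  node1 = min2(7, -7) = -7
  node3 = sub(-7, -7) = 0
  node4 = absv(0) = 0

Second demand — change propagation:
  node1: re-runs because input1 -7->2; new result 2.
  node3: re-runs because node1 -7->2; input1 -7->2; new result 0 (unchanged).
  node4: re-examined; everything it read last time is the same (node3 unchanged) — cache 0 kept, no run.

The important point: node3 recomputes to an identical value, and the output ends up unchanged.

Run set: node1, node3 (2 run).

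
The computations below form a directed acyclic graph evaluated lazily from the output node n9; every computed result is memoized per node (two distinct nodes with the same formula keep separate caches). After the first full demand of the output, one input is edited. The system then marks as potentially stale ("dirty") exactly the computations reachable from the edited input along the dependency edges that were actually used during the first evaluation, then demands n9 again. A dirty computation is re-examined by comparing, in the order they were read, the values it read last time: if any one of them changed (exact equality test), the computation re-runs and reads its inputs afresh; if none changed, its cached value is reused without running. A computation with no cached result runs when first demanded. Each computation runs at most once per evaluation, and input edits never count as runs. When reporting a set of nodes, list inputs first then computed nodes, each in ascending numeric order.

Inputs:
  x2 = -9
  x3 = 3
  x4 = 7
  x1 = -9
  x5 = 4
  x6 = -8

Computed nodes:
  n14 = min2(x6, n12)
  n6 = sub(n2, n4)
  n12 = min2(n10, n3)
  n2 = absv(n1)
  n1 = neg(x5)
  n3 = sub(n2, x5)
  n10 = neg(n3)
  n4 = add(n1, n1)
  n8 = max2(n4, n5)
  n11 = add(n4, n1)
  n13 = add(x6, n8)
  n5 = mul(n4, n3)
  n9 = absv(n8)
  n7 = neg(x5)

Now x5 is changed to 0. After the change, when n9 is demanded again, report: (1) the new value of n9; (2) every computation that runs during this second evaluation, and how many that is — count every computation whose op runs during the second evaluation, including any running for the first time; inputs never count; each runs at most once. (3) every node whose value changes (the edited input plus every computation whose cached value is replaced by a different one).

Demanding n9 again yields 0.
6 computations run: n1, n2, n3, n4, n5, n8.
The nodes whose values change: x5, n1, n2, n4.
Note where the cutoff bites: n9 is checked, finds nothing changed, and keeps its cache.

First demand of the output computes:
  n1 = neg(4) = -4
  n2 = absv(-4) = 4
  n3 = sub(4, 4) = 0
  n4 = add(-4, -4) = -8
  n5 = mul(-8, 0) = 0
  n8 = max2(-8, 0) = 0
  n9 = absv(0) = 0

After the edit, cleaning proceeds:
  n1: a read changed (x5 4->0) — executes, giving 0.
  n2: a read changed (n1 -4->0) — executes, giving 0.
  n3: a read changed (n2 4->0; x5 4->0) — executes, giving 0 — identical to its old value.
  n4: a read changed (n1 -4->0; n1 -4->0) — executes, giving 0.
  n5: a read changed (n4 -8->0) — executes, giving 0 — identical to its old value.
  n8: a read changed (n4 -8->0) — executes, giving 0 — identical to its old value.
  n9: dirty, but its reads are unchanged (n8 unchanged); cached 0 stands.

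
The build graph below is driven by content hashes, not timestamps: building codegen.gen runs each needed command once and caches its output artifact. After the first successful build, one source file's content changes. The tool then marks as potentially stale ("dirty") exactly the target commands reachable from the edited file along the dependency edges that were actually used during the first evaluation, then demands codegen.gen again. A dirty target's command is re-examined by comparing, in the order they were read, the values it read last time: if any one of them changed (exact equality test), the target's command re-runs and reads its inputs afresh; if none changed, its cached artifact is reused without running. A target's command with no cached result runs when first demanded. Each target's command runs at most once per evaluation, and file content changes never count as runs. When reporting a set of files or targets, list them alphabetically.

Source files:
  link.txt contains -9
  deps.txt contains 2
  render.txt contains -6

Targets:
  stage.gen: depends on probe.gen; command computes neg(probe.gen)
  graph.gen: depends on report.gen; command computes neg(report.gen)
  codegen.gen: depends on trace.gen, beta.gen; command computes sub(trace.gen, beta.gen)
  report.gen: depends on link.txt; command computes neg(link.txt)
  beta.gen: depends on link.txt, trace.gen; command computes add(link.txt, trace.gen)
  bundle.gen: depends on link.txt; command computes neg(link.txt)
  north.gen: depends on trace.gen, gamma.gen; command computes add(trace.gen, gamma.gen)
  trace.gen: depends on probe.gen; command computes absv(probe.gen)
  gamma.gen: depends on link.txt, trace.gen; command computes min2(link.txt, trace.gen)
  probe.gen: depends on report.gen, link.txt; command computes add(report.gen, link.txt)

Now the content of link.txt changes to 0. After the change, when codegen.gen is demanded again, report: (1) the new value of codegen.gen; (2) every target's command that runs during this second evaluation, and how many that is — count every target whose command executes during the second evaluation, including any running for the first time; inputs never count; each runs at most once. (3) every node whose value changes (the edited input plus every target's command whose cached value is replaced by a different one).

codegen.gen now evaluates to 0.
Run set: beta.gen, codegen.gen, probe.gen, report.gen (4 run).
Changed values: beta.gen, codegen.gen, link.txt, report.gen.
The important point: at trace.gen every value read last time is unchanged, so the dirty flag clears without a run.

Initial pass — values computed on the first demand:
  report.gen = neg(-9) = 9
  probe.gen = add(9, -9) = 0
  trace.gen = absv(0) = 0
  beta.gen = add(-9, 0) = -9
  codegen.gen = sub(0, -9) = 9

Second demand — change propagation:
  report.gen: re-runs because link.txt -9->0; new result 0.
  probe.gen: re-runs because report.gen 9->0; link.txt -9->0; new result 0 (unchanged).
  trace.gen: re-examined; everything it read last time is the same (probe.gen unchanged) — cache 0 kept, no run.
  beta.gen: re-runs because link.txt -9->0; new result 0.
  codegen.gen: re-runs because beta.gen -9->0; new result 0.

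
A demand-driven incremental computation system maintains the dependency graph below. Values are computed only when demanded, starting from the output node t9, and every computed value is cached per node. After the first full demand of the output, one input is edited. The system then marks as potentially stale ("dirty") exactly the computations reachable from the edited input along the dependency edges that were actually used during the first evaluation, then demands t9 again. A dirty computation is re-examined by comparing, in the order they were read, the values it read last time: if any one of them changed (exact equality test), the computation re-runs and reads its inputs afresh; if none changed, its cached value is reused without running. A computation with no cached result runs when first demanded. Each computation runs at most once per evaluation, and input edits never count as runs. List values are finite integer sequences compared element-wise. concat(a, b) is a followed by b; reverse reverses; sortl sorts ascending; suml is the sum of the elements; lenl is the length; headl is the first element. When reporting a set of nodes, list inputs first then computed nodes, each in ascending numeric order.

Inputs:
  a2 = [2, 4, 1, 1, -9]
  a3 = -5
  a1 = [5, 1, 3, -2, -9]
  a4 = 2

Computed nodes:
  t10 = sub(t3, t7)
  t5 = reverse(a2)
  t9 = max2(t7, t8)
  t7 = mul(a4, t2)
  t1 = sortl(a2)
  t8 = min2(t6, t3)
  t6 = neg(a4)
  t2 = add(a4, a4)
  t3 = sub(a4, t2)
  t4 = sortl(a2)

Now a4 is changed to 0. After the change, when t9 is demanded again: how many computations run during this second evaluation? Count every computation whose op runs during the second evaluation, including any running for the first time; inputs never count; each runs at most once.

Computations that run: t2, t3, t6, t7, t8, t9 — 6 in total.

First evaluation (everything demanded from the output):
  t2 = add(2, 2) = 4
  t3 = sub(2, 4) = -2
  t6 = neg(2) = -2
  t7 = mul(2, 4) = 8
  t8 = min2(-2, -2) = -2
  t9 = max2(8, -2) = 8

Propagation after the edit:
  t2: runs — a4 2->0; a4 2->0; result 0.
  t3: runs — a4 2->0; t2 4->0; result 0.
  t6: runs — a4 2->0; result 0.
  t7: runs — a4 2->0; t2 4->0; result 0.
  t8: runs — t6 -2->0; t3 -2->0; result 0.
  t9: runs — t7 8->0; t8 -2->0; result 0.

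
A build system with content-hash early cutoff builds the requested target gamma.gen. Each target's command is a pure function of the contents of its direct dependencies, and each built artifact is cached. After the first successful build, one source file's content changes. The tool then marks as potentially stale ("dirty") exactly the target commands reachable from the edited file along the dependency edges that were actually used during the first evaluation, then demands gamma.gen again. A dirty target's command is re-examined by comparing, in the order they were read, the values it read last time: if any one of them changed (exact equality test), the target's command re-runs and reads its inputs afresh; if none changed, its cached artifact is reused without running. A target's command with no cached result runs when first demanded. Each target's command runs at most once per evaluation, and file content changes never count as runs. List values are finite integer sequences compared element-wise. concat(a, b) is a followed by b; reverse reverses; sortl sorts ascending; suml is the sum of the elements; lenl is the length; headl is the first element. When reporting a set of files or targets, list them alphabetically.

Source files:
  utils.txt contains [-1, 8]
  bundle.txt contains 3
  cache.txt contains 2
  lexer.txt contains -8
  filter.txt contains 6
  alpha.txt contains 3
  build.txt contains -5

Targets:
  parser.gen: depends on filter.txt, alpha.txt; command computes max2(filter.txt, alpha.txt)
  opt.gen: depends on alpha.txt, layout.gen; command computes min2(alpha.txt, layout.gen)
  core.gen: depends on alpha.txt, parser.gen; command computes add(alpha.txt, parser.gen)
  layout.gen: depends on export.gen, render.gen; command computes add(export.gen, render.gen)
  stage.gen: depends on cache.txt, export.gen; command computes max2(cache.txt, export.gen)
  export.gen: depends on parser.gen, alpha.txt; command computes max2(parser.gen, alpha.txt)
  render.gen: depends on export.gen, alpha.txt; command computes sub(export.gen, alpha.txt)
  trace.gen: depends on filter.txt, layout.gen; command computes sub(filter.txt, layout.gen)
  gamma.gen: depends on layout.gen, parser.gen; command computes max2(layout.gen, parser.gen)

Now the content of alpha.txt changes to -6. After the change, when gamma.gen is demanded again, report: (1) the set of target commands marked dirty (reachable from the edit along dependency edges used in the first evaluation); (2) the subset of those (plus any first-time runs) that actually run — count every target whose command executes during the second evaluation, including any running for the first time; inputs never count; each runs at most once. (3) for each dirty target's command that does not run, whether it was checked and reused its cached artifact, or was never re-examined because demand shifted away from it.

First evaluation (everything demanded from the output):
  parser.gen = max2(6, 3) = 6
  export.gen = max2(6, 3) = 6
  render.gen = sub(6, 3) = 3
  layout.gen = add(6, 3) = 9
  gamma.gen = max2(9, 6) = 9

Propagation after the edit:
  parser.gen: runs — alpha.txt 3->-6; result 6 (same value as before).
  export.gen: runs — alpha.txt 3->-6; result 6 (same value as before).
  render.gen: runs — alpha.txt 3->-6; result 12.
  layout.gen: runs — render.gen 3->12; result 18.
  gamma.gen: runs — layout.gen 9->18; result 18.

Marked dirty: export.gen, gamma.gen, layout.gen, parser.gen, render.gen.
Target commands that run: export.gen, gamma.gen, layout.gen, parser.gen, render.gen — 5 in total.
Every dirty target's command ran.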